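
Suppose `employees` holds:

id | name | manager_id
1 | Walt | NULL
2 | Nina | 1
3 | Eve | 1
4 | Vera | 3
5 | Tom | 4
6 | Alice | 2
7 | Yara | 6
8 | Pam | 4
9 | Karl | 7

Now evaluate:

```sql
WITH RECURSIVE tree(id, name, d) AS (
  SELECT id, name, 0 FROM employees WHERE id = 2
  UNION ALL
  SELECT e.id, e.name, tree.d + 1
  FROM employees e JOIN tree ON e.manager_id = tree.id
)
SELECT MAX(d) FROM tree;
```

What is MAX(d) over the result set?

Base: id=2 (Nina) at d 0.
Iteration 1: rows with manager_id in {2} -> Alice (id 6, d 1).
Iteration 2: rows with manager_id in {6} -> Yara (id 7, d 2).
Iteration 3: rows with manager_id in {7} -> Karl (id 9, d 3).
Iteration 4: no rows with manager_id in {9}; recursion stops.
d values: 0, 1, 2, 3; the maximum is 3.

3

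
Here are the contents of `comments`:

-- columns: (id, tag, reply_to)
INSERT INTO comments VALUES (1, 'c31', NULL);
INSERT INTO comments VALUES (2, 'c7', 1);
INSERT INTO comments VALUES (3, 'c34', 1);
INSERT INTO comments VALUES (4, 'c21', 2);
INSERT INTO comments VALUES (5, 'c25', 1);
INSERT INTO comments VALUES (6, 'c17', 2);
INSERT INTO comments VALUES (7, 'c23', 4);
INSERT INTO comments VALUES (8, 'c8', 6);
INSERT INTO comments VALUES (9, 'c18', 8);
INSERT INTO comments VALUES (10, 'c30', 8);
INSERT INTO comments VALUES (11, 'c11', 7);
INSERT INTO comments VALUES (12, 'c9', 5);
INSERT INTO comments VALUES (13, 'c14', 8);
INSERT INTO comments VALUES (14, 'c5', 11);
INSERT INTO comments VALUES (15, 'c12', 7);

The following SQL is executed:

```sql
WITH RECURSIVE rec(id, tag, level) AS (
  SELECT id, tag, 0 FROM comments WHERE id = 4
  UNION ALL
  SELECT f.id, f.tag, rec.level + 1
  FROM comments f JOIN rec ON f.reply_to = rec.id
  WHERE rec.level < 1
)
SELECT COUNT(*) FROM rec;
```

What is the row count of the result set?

Base: id=4 (c21) at level 0.
Iteration 1: rows with reply_to in {4} -> c23 (id 7, level 1).
Iteration 2: level < 1 fails for all current rows; recursion stops.
Total rows emitted: 2.

2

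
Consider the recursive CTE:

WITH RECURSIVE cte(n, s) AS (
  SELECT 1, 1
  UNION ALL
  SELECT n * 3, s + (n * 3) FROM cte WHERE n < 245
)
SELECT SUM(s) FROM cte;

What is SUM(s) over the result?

1636

Base: n=1, s=1.
Iteration 1: 1 < 245 holds -> n = 1 * 3 = 3, s = 1 + 3 = 4.
Iteration 2: 3 < 245 holds -> n = 3 * 3 = 9, s = 4 + 9 = 13.
Iteration 3: 9 < 245 holds -> n = 9 * 3 = 27, s = 13 + 27 = 40.
Iteration 4: 27 < 245 holds -> n = 27 * 3 = 81, s = 40 + 81 = 121.
Iteration 5: 81 < 245 holds -> n = 81 * 3 = 243, s = 121 + 243 = 364.
Iteration 6: 243 < 245 holds -> n = 243 * 3 = 729, s = 364 + 729 = 1093.
Iteration 7: 729 < 245 fails; recursion stops.
SUM(s) = 1 + 4 + 13 + 40 + 121 + 364 + 1093 = 1636.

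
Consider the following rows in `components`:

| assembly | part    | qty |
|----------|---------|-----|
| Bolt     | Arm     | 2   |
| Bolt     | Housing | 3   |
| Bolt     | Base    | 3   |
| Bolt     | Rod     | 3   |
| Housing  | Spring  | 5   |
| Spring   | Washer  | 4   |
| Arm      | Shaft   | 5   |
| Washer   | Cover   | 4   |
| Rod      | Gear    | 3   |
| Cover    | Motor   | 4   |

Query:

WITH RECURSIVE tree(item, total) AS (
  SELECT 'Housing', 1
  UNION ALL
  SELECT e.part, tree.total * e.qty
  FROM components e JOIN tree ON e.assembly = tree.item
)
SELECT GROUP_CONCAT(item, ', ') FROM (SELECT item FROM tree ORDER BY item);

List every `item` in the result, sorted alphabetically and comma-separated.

Cover, Housing, Motor, Spring, Washer

Base: (Housing, total=1).
Iteration 1: components of {Housing} -> Spring = 1*5 = 5.
Iteration 2: components of {Spring} -> Washer = 5*4 = 20.
Iteration 3: components of {Washer} -> Cover = 20*4 = 80.
Iteration 4: components of {Cover} -> Motor = 80*4 = 320.
Iteration 5: no further components; recursion stops.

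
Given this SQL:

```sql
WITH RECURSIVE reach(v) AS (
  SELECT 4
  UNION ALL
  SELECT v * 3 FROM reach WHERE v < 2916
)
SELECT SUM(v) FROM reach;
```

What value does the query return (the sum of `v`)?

Base: v=4.
Iteration 1: 4 < 2916 holds -> v = 4 * 3 = 12.
Iteration 2: 12 < 2916 holds -> v = 12 * 3 = 36.
Iteration 3: 36 < 2916 holds -> v = 36 * 3 = 108.
Iteration 4: 108 < 2916 holds -> v = 108 * 3 = 324.
Iteration 5: 324 < 2916 holds -> v = 324 * 3 = 972.
Iteration 6: 972 < 2916 holds -> v = 972 * 3 = 2916.
Iteration 7: 2916 < 2916 fails; recursion stops.
SUM(v) = 4 + 12 + 36 + 108 + 324 + 972 + 2916 = 4372.

4372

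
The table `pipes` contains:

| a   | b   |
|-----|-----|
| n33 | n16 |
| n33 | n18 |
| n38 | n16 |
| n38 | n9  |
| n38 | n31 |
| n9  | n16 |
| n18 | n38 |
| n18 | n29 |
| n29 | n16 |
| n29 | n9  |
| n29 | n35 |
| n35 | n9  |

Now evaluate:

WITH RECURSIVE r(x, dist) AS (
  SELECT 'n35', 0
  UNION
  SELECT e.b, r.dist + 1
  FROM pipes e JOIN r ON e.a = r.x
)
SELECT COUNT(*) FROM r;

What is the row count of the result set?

3

Base: (n35, dist=0).
Iteration 1: edges from {n35} -> (n9, dist=1).
Iteration 2: edges from {n9} -> (n16, dist=2).
Iteration 3: no outgoing edges from {n16}; recursion stops.
Total rows emitted: 3.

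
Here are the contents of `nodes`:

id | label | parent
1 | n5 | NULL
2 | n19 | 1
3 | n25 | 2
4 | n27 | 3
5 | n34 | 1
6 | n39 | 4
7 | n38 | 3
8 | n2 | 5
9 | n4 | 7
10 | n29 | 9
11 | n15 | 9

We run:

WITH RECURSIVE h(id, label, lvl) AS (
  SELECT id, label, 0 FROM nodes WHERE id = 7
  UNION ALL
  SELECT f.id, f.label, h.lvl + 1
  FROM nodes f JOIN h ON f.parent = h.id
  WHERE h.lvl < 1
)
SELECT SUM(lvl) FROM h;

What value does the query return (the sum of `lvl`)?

Base: id=7 (n38) at lvl 0.
Iteration 1: rows with parent in {7} -> n4 (id 9, lvl 1).
Iteration 2: lvl < 1 fails for all current rows; recursion stops.
SUM(lvl) = 0 + 1 = 1.

1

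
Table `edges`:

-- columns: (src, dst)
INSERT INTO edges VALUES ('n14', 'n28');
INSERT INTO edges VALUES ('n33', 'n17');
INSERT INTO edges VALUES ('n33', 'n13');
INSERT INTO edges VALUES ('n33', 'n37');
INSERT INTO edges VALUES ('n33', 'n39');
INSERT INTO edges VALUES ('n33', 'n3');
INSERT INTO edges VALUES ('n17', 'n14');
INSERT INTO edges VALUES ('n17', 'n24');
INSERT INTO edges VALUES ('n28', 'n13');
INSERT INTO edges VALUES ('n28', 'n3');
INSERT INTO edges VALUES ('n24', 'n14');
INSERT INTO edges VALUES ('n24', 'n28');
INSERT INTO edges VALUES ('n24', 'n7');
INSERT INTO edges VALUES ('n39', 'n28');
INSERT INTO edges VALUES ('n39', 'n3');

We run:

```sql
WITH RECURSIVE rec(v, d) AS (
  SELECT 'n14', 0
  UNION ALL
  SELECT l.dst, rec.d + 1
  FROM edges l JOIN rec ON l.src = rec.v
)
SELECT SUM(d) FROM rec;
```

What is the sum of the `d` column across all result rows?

5

Base: (n14, d=0).
Iteration 1: edges from {n14} -> (n28, d=1).
Iteration 2: edges from {n28} -> (n13, d=2), (n3, d=2).
Iteration 3: no outgoing edges from {n13,n3}; recursion stops.
SUM(d) = 0 + 1 + 2 + 2 = 5.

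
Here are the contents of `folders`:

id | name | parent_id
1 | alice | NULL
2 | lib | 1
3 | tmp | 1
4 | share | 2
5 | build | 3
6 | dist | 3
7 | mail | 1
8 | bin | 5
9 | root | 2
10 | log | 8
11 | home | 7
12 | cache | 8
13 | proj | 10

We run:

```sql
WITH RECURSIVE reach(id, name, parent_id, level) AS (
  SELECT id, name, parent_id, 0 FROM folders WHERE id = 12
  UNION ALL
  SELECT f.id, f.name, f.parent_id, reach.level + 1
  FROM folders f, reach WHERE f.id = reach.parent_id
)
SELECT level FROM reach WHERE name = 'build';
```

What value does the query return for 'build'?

Base: id=12 (cache), parent_id=8, level 0.
Iteration 1: join on id=8 -> bin (id 8, parent_id=5, level 1).
Iteration 2: join on id=5 -> build (id 5, parent_id=3, level 2).
Iteration 3: join on id=3 -> tmp (id 3, parent_id=1, level 3).
Iteration 4: join on id=1 -> alice (id 1, parent_id=NULL, level 4).
Iteration 5: parent_id is NULL; no match; recursion stops.

2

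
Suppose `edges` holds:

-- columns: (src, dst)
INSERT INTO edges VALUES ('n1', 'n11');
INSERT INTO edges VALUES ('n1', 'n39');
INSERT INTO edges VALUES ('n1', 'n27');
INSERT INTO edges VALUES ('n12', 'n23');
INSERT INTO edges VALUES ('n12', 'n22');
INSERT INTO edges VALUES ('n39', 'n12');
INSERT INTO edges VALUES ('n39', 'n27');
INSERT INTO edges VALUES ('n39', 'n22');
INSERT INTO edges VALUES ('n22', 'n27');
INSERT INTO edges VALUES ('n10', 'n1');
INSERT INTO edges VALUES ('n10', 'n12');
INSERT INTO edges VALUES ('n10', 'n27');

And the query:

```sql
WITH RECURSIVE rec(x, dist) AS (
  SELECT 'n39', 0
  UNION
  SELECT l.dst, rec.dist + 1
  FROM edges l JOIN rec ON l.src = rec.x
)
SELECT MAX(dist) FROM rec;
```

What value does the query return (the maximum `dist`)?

Base: (n39, dist=0).
Iteration 1: edges from {n39} -> (n12, dist=1), (n22, dist=1), (n27, dist=1).
Iteration 2: edges from {n12,n22,n27} -> (n22, dist=2), (n23, dist=2), (n27, dist=2).
Iteration 3: edges from {n22,n23,n27} -> (n27, dist=3).
Iteration 4: no outgoing edges from {n27}; recursion stops.
dist values: 0, 1, 1, 1, 2, 2, 2, 3; the maximum is 3.

3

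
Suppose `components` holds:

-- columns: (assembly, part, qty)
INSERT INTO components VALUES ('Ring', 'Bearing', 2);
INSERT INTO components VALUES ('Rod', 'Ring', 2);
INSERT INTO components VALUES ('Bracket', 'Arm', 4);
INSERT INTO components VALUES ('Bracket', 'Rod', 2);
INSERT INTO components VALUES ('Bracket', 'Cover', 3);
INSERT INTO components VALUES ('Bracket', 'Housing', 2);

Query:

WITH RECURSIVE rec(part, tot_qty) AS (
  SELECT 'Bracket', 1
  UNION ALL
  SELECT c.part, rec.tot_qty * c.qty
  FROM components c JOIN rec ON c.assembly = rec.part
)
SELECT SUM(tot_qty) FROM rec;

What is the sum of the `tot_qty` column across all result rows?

24

Base: (Bracket, tot_qty=1).
Iteration 1: components of {Bracket} -> Arm = 1*4 = 4, Cover = 1*3 = 3, Housing = 1*2 = 2, Rod = 1*2 = 2.
Iteration 2: components of {Arm,Cover,Housing,Rod} -> Ring = 2*2 = 4.
Iteration 3: components of {Ring} -> Bearing = 4*2 = 8.
Iteration 4: no further components; recursion stops.
SUM(tot_qty) = 1 + 4 + 2 + 3 + 2 + 4 + 8 = 24.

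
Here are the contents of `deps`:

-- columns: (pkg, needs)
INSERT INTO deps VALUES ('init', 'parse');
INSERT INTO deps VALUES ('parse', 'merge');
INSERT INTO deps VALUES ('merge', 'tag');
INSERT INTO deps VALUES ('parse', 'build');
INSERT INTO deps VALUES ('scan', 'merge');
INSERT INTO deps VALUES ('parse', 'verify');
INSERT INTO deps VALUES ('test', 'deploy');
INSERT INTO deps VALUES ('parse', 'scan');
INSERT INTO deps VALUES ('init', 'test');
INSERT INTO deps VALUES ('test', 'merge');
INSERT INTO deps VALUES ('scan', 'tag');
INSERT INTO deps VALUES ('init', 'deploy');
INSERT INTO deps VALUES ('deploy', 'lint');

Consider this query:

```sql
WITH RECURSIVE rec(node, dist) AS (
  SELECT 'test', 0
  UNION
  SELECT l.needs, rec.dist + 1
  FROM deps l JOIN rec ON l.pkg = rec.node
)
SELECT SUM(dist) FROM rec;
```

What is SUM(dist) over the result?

6

Base: (test, dist=0).
Iteration 1: edges from {test} -> (deploy, dist=1), (merge, dist=1).
Iteration 2: edges from {deploy,merge} -> (lint, dist=2), (tag, dist=2).
Iteration 3: no outgoing edges from {lint,tag}; recursion stops.
SUM(dist) = 0 + 1 + 1 + 2 + 2 = 6.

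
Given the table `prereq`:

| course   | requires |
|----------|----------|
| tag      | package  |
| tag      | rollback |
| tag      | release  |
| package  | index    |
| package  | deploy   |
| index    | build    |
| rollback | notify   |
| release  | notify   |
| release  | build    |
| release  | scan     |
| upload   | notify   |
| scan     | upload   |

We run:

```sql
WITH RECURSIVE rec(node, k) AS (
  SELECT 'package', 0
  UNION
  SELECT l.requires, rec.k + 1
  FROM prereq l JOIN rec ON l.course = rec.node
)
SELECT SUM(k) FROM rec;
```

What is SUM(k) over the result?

Base: (package, k=0).
Iteration 1: edges from {package} -> (deploy, k=1), (index, k=1).
Iteration 2: edges from {deploy,index} -> (build, k=2).
Iteration 3: no outgoing edges from {build}; recursion stops.
SUM(k) = 0 + 1 + 1 + 2 = 4.

4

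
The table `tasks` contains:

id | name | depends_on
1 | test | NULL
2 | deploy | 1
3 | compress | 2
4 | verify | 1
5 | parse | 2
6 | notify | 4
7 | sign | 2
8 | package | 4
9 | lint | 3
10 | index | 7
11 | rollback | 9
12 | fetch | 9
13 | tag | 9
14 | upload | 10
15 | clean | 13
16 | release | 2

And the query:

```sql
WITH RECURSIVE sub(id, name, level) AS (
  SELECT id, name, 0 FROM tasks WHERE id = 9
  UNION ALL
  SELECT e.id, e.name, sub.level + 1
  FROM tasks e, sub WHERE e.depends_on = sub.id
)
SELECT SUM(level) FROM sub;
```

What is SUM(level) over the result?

5

Base: id=9 (lint) at level 0.
Iteration 1: rows with depends_on in {9} -> rollback (id 11, level 1), fetch (id 12, level 1), tag (id 13, level 1).
Iteration 2: rows with depends_on in {11,12,13} -> clean (id 15, level 2).
Iteration 3: no rows with depends_on in {15}; recursion stops.
SUM(level) = 0 + 1 + 1 + 1 + 2 = 5.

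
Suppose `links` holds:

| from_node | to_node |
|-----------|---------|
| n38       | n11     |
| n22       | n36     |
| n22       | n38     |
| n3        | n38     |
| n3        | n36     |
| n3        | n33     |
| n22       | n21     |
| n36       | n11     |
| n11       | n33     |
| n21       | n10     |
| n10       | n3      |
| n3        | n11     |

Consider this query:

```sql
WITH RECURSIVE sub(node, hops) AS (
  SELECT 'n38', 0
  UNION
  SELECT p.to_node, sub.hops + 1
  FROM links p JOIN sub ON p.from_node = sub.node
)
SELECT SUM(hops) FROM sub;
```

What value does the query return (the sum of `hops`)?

Base: (n38, hops=0).
Iteration 1: edges from {n38} -> (n11, hops=1).
Iteration 2: edges from {n11} -> (n33, hops=2).
Iteration 3: no outgoing edges from {n33}; recursion stops.
SUM(hops) = 0 + 1 + 2 = 3.

3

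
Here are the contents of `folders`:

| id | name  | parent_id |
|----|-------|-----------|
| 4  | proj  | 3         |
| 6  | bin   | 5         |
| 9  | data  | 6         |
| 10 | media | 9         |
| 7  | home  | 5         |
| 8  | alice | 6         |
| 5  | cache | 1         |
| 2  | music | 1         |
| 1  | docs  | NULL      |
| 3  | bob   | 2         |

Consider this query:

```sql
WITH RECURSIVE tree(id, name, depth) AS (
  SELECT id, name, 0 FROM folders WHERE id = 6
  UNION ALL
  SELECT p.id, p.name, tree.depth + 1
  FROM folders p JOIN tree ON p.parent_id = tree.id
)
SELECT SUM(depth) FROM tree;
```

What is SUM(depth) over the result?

4

Base: id=6 (bin) at depth 0.
Iteration 1: rows with parent_id in {6} -> alice (id 8, depth 1), data (id 9, depth 1).
Iteration 2: rows with parent_id in {8,9} -> media (id 10, depth 2).
Iteration 3: no rows with parent_id in {10}; recursion stops.
SUM(depth) = 0 + 1 + 1 + 2 = 4.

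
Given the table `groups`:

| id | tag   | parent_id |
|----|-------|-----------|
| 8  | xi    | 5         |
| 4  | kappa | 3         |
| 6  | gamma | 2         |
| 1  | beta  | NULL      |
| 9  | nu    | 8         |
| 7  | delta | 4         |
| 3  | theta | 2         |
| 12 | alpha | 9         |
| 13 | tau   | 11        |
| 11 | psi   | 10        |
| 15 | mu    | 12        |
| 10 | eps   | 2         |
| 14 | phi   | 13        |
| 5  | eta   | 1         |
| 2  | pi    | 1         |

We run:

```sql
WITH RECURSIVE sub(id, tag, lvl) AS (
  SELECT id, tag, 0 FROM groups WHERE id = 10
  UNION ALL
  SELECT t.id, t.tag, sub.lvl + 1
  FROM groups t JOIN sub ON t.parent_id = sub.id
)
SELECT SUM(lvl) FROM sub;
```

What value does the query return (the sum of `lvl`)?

6

Base: id=10 (eps) at lvl 0.
Iteration 1: rows with parent_id in {10} -> psi (id 11, lvl 1).
Iteration 2: rows with parent_id in {11} -> tau (id 13, lvl 2).
Iteration 3: rows with parent_id in {13} -> phi (id 14, lvl 3).
Iteration 4: no rows with parent_id in {14}; recursion stops.
SUM(lvl) = 0 + 1 + 2 + 3 = 6.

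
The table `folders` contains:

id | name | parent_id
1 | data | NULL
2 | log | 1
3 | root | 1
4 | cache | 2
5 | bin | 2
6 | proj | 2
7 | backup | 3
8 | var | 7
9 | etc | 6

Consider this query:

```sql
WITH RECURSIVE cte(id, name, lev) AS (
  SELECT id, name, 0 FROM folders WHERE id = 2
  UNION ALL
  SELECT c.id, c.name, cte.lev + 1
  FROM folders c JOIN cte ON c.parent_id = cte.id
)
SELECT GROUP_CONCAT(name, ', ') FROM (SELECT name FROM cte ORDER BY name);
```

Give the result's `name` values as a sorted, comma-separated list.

Base: id=2 (log) at lev 0.
Iteration 1: rows with parent_id in {2} -> cache (id 4, lev 1), bin (id 5, lev 1), proj (id 6, lev 1).
Iteration 2: rows with parent_id in {4,5,6} -> etc (id 9, lev 2).
Iteration 3: no rows with parent_id in {9}; recursion stops.

bin, cache, etc, log, proj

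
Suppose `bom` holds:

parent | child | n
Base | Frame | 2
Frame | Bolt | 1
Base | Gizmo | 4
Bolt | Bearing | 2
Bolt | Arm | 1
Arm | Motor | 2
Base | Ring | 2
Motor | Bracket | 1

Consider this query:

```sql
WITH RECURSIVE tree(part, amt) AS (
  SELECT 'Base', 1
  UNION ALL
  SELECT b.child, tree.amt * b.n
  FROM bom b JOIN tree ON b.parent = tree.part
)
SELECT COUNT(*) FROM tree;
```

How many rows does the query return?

Base: (Base, amt=1).
Iteration 1: components of {Base} -> Frame = 1*2 = 2, Gizmo = 1*4 = 4, Ring = 1*2 = 2.
Iteration 2: components of {Frame,Gizmo,Ring} -> Bolt = 2*1 = 2.
Iteration 3: components of {Bolt} -> Arm = 2*1 = 2, Bearing = 2*2 = 4.
Iteration 4: components of {Arm,Bearing} -> Motor = 2*2 = 4.
Iteration 5: components of {Motor} -> Bracket = 4*1 = 4.
Iteration 6: no further components; recursion stops.
Total rows emitted: 9.

9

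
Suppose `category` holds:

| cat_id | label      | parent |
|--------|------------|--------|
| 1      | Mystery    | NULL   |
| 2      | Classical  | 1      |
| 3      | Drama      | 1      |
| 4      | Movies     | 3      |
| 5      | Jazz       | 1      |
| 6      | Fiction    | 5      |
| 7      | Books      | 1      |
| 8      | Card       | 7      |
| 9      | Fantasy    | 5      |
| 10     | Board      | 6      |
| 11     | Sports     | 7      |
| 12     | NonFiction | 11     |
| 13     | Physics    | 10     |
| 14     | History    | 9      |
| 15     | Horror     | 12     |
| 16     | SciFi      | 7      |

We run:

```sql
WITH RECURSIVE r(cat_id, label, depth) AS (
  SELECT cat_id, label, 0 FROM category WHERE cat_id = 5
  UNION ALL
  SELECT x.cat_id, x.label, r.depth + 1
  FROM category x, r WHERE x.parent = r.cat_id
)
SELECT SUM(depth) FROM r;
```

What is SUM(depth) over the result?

Base: cat_id=5 (Jazz) at depth 0.
Iteration 1: rows with parent in {5} -> Fiction (id 6, depth 1), Fantasy (id 9, depth 1).
Iteration 2: rows with parent in {6,9} -> Board (id 10, depth 2), History (id 14, depth 2).
Iteration 3: rows with parent in {10,14} -> Physics (id 13, depth 3).
Iteration 4: no rows with parent in {13}; recursion stops.
SUM(depth) = 0 + 1 + 1 + 2 + 2 + 3 = 9.

9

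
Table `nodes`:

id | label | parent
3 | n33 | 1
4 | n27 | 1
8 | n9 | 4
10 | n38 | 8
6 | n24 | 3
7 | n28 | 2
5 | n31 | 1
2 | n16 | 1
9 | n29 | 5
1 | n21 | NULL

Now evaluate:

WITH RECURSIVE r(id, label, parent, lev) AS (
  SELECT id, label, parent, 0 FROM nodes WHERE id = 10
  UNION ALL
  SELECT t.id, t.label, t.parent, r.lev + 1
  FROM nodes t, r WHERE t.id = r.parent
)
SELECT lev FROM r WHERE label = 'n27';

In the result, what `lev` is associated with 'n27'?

2

Base: id=10 (n38), parent=8, lev 0.
Iteration 1: join on id=8 -> n9 (id 8, parent=4, lev 1).
Iteration 2: join on id=4 -> n27 (id 4, parent=1, lev 2).
Iteration 3: join on id=1 -> n21 (id 1, parent=NULL, lev 3).
Iteration 4: parent is NULL; no match; recursion stops.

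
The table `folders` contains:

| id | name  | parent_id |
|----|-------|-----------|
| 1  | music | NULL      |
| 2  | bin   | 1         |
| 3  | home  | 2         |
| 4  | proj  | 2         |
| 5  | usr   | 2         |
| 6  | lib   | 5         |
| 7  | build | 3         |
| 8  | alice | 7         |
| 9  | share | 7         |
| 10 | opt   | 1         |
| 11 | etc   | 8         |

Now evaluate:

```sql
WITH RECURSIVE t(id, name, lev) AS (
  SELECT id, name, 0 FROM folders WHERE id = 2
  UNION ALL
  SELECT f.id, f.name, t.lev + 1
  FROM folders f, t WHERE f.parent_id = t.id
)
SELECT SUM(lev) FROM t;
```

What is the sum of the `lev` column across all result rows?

Base: id=2 (bin) at lev 0.
Iteration 1: rows with parent_id in {2} -> home (id 3, lev 1), proj (id 4, lev 1), usr (id 5, lev 1).
Iteration 2: rows with parent_id in {3,4,5} -> lib (id 6, lev 2), build (id 7, lev 2).
Iteration 3: rows with parent_id in {6,7} -> alice (id 8, lev 3), share (id 9, lev 3).
Iteration 4: rows with parent_id in {8,9} -> etc (id 11, lev 4).
Iteration 5: no rows with parent_id in {11}; recursion stops.
SUM(lev) = 0 + 1 + 1 + 1 + 2 + 2 + 3 + 3 + 4 = 17.

17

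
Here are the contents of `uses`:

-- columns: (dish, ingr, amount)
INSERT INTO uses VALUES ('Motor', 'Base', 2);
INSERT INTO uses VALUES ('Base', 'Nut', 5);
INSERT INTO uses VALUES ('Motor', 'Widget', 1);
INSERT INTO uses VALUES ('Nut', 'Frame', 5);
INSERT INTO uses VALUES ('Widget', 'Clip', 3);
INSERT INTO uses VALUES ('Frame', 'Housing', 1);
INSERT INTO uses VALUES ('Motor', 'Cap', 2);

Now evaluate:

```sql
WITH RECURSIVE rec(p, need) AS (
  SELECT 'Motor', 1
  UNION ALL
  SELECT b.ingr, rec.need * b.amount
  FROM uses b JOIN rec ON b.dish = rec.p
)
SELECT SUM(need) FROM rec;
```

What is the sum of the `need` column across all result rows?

Base: (Motor, need=1).
Iteration 1: components of {Motor} -> Base = 1*2 = 2, Cap = 1*2 = 2, Widget = 1*1 = 1.
Iteration 2: components of {Base,Cap,Widget} -> Clip = 1*3 = 3, Nut = 2*5 = 10.
Iteration 3: components of {Clip,Nut} -> Frame = 10*5 = 50.
Iteration 4: components of {Frame} -> Housing = 50*1 = 50.
Iteration 5: no further components; recursion stops.
SUM(need) = 1 + 2 + 1 + 2 + 10 + 3 + 50 + 50 = 119.

119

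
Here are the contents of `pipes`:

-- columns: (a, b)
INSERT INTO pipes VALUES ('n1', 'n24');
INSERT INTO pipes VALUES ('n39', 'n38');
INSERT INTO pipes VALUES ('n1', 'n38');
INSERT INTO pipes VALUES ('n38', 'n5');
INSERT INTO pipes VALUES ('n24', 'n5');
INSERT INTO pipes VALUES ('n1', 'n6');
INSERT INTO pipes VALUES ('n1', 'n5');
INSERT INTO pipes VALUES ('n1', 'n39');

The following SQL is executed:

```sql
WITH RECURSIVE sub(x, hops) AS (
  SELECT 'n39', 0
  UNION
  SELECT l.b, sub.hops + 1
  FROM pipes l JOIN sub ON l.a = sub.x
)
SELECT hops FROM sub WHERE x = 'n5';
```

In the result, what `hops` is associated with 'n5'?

Base: (n39, hops=0).
Iteration 1: edges from {n39} -> (n38, hops=1).
Iteration 2: edges from {n38} -> (n5, hops=2).
Iteration 3: no outgoing edges from {n5}; recursion stops.

2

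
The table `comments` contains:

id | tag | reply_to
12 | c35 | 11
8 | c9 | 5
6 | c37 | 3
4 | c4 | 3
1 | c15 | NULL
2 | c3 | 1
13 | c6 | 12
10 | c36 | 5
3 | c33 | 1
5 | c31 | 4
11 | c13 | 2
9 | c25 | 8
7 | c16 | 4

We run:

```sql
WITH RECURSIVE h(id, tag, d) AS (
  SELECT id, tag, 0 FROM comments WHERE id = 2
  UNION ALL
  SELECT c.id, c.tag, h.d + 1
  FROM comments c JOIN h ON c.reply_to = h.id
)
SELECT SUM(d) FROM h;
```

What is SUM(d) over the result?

Base: id=2 (c3) at d 0.
Iteration 1: rows with reply_to in {2} -> c13 (id 11, d 1).
Iteration 2: rows with reply_to in {11} -> c35 (id 12, d 2).
Iteration 3: rows with reply_to in {12} -> c6 (id 13, d 3).
Iteration 4: no rows with reply_to in {13}; recursion stops.
SUM(d) = 0 + 1 + 2 + 3 = 6.

6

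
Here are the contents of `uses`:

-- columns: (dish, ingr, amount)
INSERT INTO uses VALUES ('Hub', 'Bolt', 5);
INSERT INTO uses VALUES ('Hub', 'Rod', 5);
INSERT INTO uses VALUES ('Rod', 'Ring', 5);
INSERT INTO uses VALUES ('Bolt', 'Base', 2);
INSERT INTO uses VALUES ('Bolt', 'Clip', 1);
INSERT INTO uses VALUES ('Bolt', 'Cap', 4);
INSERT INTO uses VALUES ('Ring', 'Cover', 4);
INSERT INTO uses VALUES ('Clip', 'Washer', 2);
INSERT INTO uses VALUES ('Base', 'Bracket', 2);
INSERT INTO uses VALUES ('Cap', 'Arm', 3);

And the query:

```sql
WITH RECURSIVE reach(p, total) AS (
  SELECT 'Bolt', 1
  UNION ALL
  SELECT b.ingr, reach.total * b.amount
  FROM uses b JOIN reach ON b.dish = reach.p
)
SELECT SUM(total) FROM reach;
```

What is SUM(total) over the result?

Base: (Bolt, total=1).
Iteration 1: components of {Bolt} -> Base = 1*2 = 2, Cap = 1*4 = 4, Clip = 1*1 = 1.
Iteration 2: components of {Base,Cap,Clip} -> Arm = 4*3 = 12, Bracket = 2*2 = 4, Washer = 1*2 = 2.
Iteration 3: no further components; recursion stops.
SUM(total) = 1 + 2 + 1 + 4 + 4 + 2 + 12 = 26.

26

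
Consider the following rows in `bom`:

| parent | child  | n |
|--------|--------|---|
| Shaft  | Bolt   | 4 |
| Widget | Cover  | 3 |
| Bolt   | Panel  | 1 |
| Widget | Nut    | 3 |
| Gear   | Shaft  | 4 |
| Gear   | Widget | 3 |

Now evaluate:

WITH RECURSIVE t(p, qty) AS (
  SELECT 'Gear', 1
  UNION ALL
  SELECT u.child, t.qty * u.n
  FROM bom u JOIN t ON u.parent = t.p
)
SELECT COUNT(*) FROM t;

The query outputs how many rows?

Base: (Gear, qty=1).
Iteration 1: components of {Gear} -> Shaft = 1*4 = 4, Widget = 1*3 = 3.
Iteration 2: components of {Shaft,Widget} -> Bolt = 4*4 = 16, Cover = 3*3 = 9, Nut = 3*3 = 9.
Iteration 3: components of {Bolt,Cover,Nut} -> Panel = 16*1 = 16.
Iteration 4: no further components; recursion stops.
Total rows emitted: 7.

7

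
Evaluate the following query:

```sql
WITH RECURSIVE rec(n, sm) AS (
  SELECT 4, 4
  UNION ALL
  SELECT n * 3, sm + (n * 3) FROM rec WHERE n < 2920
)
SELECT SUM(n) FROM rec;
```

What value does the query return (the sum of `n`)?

13120

Base: n=4, sm=4.
Iteration 1: 4 < 2920 holds -> n = 4 * 3 = 12, sm = 4 + 12 = 16.
Iteration 2: 12 < 2920 holds -> n = 12 * 3 = 36, sm = 16 + 36 = 52.
Iteration 3: 36 < 2920 holds -> n = 36 * 3 = 108, sm = 52 + 108 = 160.
Iteration 4: 108 < 2920 holds -> n = 108 * 3 = 324, sm = 160 + 324 = 484.
Iteration 5: 324 < 2920 holds -> n = 324 * 3 = 972, sm = 484 + 972 = 1456.
Iteration 6: 972 < 2920 holds -> n = 972 * 3 = 2916, sm = 1456 + 2916 = 4372.
Iteration 7: 2916 < 2920 holds -> n = 2916 * 3 = 8748, sm = 4372 + 8748 = 13120.
Iteration 8: 8748 < 2920 fails; recursion stops.
SUM(n) = 4 + 12 + 36 + 108 + 324 + 972 + 2916 + 8748 = 13120.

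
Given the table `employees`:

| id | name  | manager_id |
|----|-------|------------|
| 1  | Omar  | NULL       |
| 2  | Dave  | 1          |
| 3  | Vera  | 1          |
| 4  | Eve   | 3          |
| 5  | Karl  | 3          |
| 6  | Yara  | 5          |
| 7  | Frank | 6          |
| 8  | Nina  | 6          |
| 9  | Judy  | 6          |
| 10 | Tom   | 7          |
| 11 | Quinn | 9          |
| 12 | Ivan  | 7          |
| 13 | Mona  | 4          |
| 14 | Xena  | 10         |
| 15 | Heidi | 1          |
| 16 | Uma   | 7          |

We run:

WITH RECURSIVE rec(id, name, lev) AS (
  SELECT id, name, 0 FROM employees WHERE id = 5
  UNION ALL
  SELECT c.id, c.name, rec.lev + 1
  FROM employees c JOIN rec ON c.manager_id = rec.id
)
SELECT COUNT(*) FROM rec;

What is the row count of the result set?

10

Base: id=5 (Karl) at lev 0.
Iteration 1: rows with manager_id in {5} -> Yara (id 6, lev 1).
Iteration 2: rows with manager_id in {6} -> Frank (id 7, lev 2), Nina (id 8, lev 2), Judy (id 9, lev 2).
Iteration 3: rows with manager_id in {7,8,9} -> Tom (id 10, lev 3), Quinn (id 11, lev 3), Ivan (id 12, lev 3), Uma (id 16, lev 3).
Iteration 4: rows with manager_id in {10,11,12,16} -> Xena (id 14, lev 4).
Iteration 5: no rows with manager_id in {14}; recursion stops.
Total rows emitted: 10.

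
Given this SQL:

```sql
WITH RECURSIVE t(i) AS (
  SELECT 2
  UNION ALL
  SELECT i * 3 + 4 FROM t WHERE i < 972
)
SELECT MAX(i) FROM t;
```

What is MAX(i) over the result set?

Base: i=2.
Iteration 1: 2 < 972 holds -> i = 2 * 3 + 4 = 10.
Iteration 2: 10 < 972 holds -> i = 10 * 3 + 4 = 34.
Iteration 3: 34 < 972 holds -> i = 34 * 3 + 4 = 106.
Iteration 4: 106 < 972 holds -> i = 106 * 3 + 4 = 322.
Iteration 5: 322 < 972 holds -> i = 322 * 3 + 4 = 970.
Iteration 6: 970 < 972 holds -> i = 970 * 3 + 4 = 2914.
Iteration 7: 2914 < 972 fails; recursion stops.
i values: 2, 10, 34, 106, 322, 970, 2914; the maximum is 2914.

2914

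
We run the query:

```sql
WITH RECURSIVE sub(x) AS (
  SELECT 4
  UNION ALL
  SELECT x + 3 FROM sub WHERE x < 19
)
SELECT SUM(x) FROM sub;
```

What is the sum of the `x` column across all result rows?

Base: x=4.
Iteration 1: 4 < 19 holds -> x = 4 + 3 = 7.
Iteration 2: 7 < 19 holds -> x = 7 + 3 = 10.
Iteration 3: 10 < 19 holds -> x = 10 + 3 = 13.
Iteration 4: 13 < 19 holds -> x = 13 + 3 = 16.
Iteration 5: 16 < 19 holds -> x = 16 + 3 = 19.
Iteration 6: 19 < 19 fails; recursion stops.
SUM(x) = 4 + 7 + 10 + 13 + 16 + 19 = 69.

69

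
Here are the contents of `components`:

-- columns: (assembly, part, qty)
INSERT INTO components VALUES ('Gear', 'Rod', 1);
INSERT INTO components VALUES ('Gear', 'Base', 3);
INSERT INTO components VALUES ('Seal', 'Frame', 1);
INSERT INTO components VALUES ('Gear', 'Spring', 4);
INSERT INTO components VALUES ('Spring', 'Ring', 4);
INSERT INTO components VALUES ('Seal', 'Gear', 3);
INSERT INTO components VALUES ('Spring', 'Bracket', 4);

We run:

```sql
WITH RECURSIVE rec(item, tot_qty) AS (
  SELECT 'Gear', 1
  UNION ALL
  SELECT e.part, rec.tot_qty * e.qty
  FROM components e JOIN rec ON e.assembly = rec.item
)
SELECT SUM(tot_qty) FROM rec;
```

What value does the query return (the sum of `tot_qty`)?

Base: (Gear, tot_qty=1).
Iteration 1: components of {Gear} -> Base = 1*3 = 3, Rod = 1*1 = 1, Spring = 1*4 = 4.
Iteration 2: components of {Base,Rod,Spring} -> Bracket = 4*4 = 16, Ring = 4*4 = 16.
Iteration 3: no further components; recursion stops.
SUM(tot_qty) = 1 + 4 + 1 + 3 + 16 + 16 = 41.

41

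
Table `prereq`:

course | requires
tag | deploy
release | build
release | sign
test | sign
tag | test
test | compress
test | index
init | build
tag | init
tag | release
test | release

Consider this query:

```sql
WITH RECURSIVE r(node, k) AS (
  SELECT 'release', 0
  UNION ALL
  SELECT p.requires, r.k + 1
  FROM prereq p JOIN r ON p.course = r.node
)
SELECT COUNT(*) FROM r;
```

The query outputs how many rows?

Base: (release, k=0).
Iteration 1: edges from {release} -> (build, k=1), (sign, k=1).
Iteration 2: no outgoing edges from {build,sign}; recursion stops.
Total rows emitted: 3.

3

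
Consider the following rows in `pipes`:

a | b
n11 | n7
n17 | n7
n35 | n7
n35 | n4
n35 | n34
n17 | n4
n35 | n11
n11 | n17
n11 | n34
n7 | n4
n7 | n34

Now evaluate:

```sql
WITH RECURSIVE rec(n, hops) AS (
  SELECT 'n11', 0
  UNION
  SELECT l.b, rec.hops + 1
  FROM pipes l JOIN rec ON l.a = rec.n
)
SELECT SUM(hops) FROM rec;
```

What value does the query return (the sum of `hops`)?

Base: (n11, hops=0).
Iteration 1: edges from {n11} -> (n17, hops=1), (n34, hops=1), (n7, hops=1).
Iteration 2: edges from {n17,n34,n7} -> (n34, hops=2), (n4, hops=2), (n7, hops=2). [UNION drops 1 duplicate row(s)]
Iteration 3: edges from {n34,n4,n7} -> (n34, hops=3), (n4, hops=3).
Iteration 4: no outgoing edges from {n34,n4}; recursion stops.
SUM(hops) = 0 + 1 + 1 + 1 + 2 + 2 + 2 + 3 + 3 = 15.

15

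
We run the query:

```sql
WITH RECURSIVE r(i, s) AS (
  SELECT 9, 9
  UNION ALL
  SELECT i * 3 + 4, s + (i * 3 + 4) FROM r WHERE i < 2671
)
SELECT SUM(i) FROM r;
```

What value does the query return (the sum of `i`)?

3992

Base: i=9, s=9.
Iteration 1: 9 < 2671 holds -> i = 9 * 3 + 4 = 31, s = 9 + 31 = 40.
Iteration 2: 31 < 2671 holds -> i = 31 * 3 + 4 = 97, s = 40 + 97 = 137.
Iteration 3: 97 < 2671 holds -> i = 97 * 3 + 4 = 295, s = 137 + 295 = 432.
Iteration 4: 295 < 2671 holds -> i = 295 * 3 + 4 = 889, s = 432 + 889 = 1321.
Iteration 5: 889 < 2671 holds -> i = 889 * 3 + 4 = 2671, s = 1321 + 2671 = 3992.
Iteration 6: 2671 < 2671 fails; recursion stops.
SUM(i) = 9 + 31 + 97 + 295 + 889 + 2671 = 3992.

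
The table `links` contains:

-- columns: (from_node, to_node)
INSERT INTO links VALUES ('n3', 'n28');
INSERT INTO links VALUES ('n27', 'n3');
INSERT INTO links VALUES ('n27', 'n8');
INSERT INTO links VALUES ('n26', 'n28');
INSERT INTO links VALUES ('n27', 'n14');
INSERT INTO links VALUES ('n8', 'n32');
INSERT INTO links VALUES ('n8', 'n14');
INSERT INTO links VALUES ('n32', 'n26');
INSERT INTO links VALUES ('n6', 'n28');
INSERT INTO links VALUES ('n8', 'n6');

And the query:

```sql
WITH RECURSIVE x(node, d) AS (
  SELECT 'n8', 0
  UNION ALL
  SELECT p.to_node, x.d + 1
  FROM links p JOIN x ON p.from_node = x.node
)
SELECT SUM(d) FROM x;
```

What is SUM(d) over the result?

10

Base: (n8, d=0).
Iteration 1: edges from {n8} -> (n14, d=1), (n32, d=1), (n6, d=1).
Iteration 2: edges from {n14,n32,n6} -> (n26, d=2), (n28, d=2).
Iteration 3: edges from {n26,n28} -> (n28, d=3).
Iteration 4: no outgoing edges from {n28}; recursion stops.
SUM(d) = 0 + 1 + 1 + 1 + 2 + 2 + 3 = 10.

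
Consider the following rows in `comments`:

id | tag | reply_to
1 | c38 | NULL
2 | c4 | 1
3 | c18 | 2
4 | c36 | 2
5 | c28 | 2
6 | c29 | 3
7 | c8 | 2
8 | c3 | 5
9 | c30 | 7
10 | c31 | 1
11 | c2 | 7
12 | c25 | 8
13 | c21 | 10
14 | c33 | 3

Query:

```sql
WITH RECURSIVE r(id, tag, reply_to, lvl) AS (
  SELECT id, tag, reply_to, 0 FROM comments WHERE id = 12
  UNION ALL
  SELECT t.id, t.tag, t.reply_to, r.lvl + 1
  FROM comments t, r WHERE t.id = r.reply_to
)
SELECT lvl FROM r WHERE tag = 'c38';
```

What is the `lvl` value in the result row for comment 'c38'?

Base: id=12 (c25), reply_to=8, lvl 0.
Iteration 1: join on id=8 -> c3 (id 8, reply_to=5, lvl 1).
Iteration 2: join on id=5 -> c28 (id 5, reply_to=2, lvl 2).
Iteration 3: join on id=2 -> c4 (id 2, reply_to=1, lvl 3).
Iteration 4: join on id=1 -> c38 (id 1, reply_to=NULL, lvl 4).
Iteration 5: reply_to is NULL; no match; recursion stops.

4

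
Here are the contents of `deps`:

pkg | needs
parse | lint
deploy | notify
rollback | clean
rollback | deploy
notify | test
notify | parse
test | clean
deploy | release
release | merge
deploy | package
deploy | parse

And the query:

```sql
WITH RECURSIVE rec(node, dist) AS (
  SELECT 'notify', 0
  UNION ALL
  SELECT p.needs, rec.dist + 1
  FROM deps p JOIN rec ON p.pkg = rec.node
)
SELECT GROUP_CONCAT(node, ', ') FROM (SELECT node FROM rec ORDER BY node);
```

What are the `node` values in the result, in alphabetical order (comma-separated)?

Base: (notify, dist=0).
Iteration 1: edges from {notify} -> (parse, dist=1), (test, dist=1).
Iteration 2: edges from {parse,test} -> (clean, dist=2), (lint, dist=2).
Iteration 3: no outgoing edges from {clean,lint}; recursion stops.

clean, lint, notify, parse, test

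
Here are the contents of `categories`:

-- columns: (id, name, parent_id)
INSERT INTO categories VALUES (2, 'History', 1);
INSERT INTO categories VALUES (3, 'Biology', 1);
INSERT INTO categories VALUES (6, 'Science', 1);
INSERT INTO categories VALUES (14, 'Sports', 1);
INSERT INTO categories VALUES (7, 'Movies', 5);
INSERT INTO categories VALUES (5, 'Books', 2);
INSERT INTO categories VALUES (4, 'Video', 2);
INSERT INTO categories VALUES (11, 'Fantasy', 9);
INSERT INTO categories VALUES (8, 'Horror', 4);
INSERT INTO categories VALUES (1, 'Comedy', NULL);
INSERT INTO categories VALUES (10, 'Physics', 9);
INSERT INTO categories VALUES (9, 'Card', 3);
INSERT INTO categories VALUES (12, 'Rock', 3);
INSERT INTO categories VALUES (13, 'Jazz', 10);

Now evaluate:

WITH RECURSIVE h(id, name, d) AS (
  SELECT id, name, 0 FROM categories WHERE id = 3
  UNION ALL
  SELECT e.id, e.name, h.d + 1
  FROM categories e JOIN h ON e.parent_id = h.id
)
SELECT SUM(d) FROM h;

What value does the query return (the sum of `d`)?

Base: id=3 (Biology) at d 0.
Iteration 1: rows with parent_id in {3} -> Card (id 9, d 1), Rock (id 12, d 1).
Iteration 2: rows with parent_id in {9,12} -> Physics (id 10, d 2), Fantasy (id 11, d 2).
Iteration 3: rows with parent_id in {10,11} -> Jazz (id 13, d 3).
Iteration 4: no rows with parent_id in {13}; recursion stops.
SUM(d) = 0 + 1 + 1 + 2 + 2 + 3 = 9.

9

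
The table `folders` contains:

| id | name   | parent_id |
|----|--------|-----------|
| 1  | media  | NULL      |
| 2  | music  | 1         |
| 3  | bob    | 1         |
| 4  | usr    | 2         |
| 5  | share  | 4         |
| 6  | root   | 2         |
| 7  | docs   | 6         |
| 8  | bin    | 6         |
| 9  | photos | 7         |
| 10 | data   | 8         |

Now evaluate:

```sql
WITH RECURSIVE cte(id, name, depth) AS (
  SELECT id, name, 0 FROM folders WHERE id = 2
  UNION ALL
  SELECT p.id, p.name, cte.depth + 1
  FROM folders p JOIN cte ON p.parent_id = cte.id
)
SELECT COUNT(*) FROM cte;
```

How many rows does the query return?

Base: id=2 (music) at depth 0.
Iteration 1: rows with parent_id in {2} -> usr (id 4, depth 1), root (id 6, depth 1).
Iteration 2: rows with parent_id in {4,6} -> share (id 5, depth 2), docs (id 7, depth 2), bin (id 8, depth 2).
Iteration 3: rows with parent_id in {5,7,8} -> photos (id 9, depth 3), data (id 10, depth 3).
Iteration 4: no rows with parent_id in {9,10}; recursion stops.
Total rows emitted: 8.

8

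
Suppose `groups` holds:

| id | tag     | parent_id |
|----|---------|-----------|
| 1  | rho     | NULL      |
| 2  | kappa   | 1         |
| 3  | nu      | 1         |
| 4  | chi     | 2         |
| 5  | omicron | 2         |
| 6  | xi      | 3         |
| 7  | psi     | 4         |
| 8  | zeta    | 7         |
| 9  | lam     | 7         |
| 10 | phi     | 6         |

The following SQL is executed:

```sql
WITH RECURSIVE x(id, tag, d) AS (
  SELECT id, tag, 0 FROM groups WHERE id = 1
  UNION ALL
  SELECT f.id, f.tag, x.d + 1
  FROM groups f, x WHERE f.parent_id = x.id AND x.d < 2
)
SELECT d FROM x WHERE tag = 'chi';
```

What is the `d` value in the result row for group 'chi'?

2

Base: id=1 (rho) at d 0.
Iteration 1: rows with parent_id in {1} -> kappa (id 2, d 1), nu (id 3, d 1).
Iteration 2: rows with parent_id in {2,3} -> chi (id 4, d 2), omicron (id 5, d 2), xi (id 6, d 2).
Iteration 3: d < 2 fails for all current rows; recursion stops.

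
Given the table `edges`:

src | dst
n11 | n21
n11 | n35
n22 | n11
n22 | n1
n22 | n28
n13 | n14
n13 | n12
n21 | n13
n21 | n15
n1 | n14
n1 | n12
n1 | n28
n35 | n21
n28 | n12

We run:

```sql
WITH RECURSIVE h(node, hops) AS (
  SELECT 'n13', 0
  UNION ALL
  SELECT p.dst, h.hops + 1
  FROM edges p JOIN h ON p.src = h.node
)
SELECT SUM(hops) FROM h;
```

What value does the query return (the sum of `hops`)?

Base: (n13, hops=0).
Iteration 1: edges from {n13} -> (n12, hops=1), (n14, hops=1).
Iteration 2: no outgoing edges from {n12,n14}; recursion stops.
SUM(hops) = 0 + 1 + 1 = 2.

2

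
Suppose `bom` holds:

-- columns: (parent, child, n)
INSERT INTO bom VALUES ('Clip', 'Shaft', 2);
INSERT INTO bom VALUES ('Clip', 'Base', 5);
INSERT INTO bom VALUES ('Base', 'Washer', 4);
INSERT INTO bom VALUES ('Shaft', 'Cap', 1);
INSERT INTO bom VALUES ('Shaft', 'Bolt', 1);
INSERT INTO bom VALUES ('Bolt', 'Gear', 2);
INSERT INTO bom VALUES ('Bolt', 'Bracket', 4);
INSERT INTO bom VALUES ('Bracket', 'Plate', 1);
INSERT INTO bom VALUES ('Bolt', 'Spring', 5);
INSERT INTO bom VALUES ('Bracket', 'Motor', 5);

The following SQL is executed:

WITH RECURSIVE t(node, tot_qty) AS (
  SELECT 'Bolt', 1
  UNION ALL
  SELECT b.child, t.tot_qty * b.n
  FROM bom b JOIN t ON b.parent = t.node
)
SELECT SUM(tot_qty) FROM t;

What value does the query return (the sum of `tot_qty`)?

36

Base: (Bolt, tot_qty=1).
Iteration 1: components of {Bolt} -> Bracket = 1*4 = 4, Gear = 1*2 = 2, Spring = 1*5 = 5.
Iteration 2: components of {Bracket,Gear,Spring} -> Motor = 4*5 = 20, Plate = 4*1 = 4.
Iteration 3: no further components; recursion stops.
SUM(tot_qty) = 1 + 2 + 4 + 5 + 4 + 20 = 36.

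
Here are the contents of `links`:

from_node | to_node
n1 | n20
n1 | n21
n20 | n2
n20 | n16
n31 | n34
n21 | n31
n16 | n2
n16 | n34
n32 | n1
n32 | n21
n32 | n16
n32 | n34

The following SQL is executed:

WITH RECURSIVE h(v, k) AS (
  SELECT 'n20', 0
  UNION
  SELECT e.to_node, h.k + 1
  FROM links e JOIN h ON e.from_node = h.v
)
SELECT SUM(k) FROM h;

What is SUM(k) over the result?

Base: (n20, k=0).
Iteration 1: edges from {n20} -> (n16, k=1), (n2, k=1).
Iteration 2: edges from {n16,n2} -> (n2, k=2), (n34, k=2).
Iteration 3: no outgoing edges from {n2,n34}; recursion stops.
SUM(k) = 0 + 1 + 1 + 2 + 2 = 6.

6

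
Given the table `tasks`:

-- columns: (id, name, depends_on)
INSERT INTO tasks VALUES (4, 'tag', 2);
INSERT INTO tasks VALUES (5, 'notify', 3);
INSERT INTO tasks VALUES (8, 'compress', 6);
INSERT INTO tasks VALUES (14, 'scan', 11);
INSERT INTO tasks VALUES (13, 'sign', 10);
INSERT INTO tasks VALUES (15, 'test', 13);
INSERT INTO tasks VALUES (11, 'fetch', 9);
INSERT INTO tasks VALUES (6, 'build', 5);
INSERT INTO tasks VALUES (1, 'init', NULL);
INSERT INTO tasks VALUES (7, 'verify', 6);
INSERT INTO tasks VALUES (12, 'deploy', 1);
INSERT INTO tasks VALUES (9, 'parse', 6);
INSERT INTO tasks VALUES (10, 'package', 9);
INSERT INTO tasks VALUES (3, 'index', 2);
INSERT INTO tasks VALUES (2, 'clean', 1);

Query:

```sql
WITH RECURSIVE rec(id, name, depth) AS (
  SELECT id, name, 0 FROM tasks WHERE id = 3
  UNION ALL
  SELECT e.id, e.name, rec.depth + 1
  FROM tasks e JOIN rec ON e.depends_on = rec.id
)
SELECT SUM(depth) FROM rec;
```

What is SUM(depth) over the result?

36

Base: id=3 (index) at depth 0.
Iteration 1: rows with depends_on in {3} -> notify (id 5, depth 1).
Iteration 2: rows with depends_on in {5} -> build (id 6, depth 2).
Iteration 3: rows with depends_on in {6} -> verify (id 7, depth 3), compress (id 8, depth 3), parse (id 9, depth 3).
Iteration 4: rows with depends_on in {7,8,9} -> package (id 10, depth 4), fetch (id 11, depth 4).
Iteration 5: rows with depends_on in {10,11} -> sign (id 13, depth 5), scan (id 14, depth 5).
Iteration 6: rows with depends_on in {13,14} -> test (id 15, depth 6).
Iteration 7: no rows with depends_on in {15}; recursion stops.
SUM(depth) = 0 + 1 + 2 + 3 + 3 + 3 + 4 + 4 + 5 + 5 + 6 = 36.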